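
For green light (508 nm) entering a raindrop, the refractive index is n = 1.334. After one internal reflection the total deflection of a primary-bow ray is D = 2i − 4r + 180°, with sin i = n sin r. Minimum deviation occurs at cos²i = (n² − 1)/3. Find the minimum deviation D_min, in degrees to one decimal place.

138.1°

cos²i = (1.77956 − 1)/3 = 0.25985; i = arccos(0.50976) = 59.352°.
sin r = sin 59.352°/1.334 = 0.64492; r = 40.159°.
D_min = 2·59.352° − 4·40.159° + 180° = 138.067°.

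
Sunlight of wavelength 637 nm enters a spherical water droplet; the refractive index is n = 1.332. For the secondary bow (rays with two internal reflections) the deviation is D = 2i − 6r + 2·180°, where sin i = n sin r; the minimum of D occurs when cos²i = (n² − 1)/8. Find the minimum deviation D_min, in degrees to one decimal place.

cos²i = (1.77422 − 1)/8 = 0.09678; i = arccos(0.31109) = 71.875°.
sin r = sin 71.875°/1.332 = 0.71350; r = 45.520°.
D_min = 2·71.875° − 6·45.520° + 360° = 230.628°.

230.6°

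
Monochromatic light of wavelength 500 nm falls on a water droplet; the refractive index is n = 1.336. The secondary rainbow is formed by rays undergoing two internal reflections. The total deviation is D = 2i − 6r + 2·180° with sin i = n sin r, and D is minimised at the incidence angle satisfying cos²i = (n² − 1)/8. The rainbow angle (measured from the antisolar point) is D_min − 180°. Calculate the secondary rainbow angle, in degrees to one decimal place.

cos²i = (1.78490 − 1)/8 = 0.09811; i = arccos(0.31323) = 71.746°.
sin r = sin 71.746°/1.336 = 0.71084; r = 45.303°.
D_min = 2·71.746° − 6·45.303° + 360° = 231.674°.
Rainbow angle = D_min − 180° = 51.674°.

51.7°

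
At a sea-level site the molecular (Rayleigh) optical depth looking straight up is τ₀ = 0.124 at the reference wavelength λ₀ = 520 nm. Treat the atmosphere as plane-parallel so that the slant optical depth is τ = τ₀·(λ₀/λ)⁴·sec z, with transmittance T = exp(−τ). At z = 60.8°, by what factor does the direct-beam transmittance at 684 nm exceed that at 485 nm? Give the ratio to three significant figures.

Airmass: sec 60.8° = 2.0498.
τ(684 nm) = 0.124 × (520/684)⁴ × 2.0498 = 0.124 × 0.3340 × 2.0498 = 0.0849.
τ(485 nm) = 0.124 × (520/485)⁴ × 2.0498 = 0.124 × 1.3214 × 2.0498 = 0.3359.
T(684)/T(485) = exp(τ_B − τ_A) = exp(0.2510) = 1.2853.

1.29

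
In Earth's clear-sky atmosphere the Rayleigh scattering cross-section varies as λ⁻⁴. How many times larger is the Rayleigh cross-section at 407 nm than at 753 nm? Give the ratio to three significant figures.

11.7

Rayleigh scattering ∝ λ⁻⁴, so the ratio of coefficients is the inverse fourth power of the wavelength ratio.
σ(407)/σ(753) = (753/407)⁴ = (1.8501)⁴ = 11.72.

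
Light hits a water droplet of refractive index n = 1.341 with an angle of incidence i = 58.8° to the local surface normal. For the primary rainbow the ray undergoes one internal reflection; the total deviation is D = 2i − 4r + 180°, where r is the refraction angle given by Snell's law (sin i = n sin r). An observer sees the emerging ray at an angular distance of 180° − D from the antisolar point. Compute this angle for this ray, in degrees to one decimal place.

40.9°

sin r = sin 58.8° / 1.341 = 0.8554/1.341 = 0.6379; r = 39.63°.
D = 2·58.8° − 4·39.63° + 180° = 117.60° − 158.53° + 180° = 139.07°.
Angle from antisolar point = 180° − D = 40.93°.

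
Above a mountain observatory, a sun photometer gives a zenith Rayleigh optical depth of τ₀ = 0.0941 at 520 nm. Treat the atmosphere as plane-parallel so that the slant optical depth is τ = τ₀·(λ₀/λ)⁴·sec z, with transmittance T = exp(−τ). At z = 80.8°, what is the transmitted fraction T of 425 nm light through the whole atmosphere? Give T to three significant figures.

0.267

sec 80.8° = 6.2546.
τ = 0.0941 × (520/425)⁴ × 6.2546 = 0.0941 × 2.2411 × 6.2546 = 1.3190.
T = exp(−1.3190) = 0.2674.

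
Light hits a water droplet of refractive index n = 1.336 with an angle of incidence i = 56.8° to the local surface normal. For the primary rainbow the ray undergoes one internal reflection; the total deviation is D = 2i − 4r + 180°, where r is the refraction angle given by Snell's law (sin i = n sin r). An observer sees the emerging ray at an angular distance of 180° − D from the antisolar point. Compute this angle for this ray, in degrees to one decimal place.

sin r = sin 56.8° / 1.336 = 0.8368/1.336 = 0.6263; r = 38.78°.
D = 2·56.8° − 4·38.78° + 180° = 113.60° − 155.12° + 180° = 138.48°.
Angle from antisolar point = 180° − D = 41.52°.

41.5°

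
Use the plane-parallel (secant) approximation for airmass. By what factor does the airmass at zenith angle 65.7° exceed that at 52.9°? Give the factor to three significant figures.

1.47

X(65.7°)/X(52.9°) = sec 65.7° / sec 52.9° = cos 52.9° / cos 65.7° = 0.6032/0.4115 = 1.4658.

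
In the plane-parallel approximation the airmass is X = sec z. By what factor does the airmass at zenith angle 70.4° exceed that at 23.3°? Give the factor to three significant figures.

2.74

X(70.4°)/X(23.3°) = sec 70.4° / sec 23.3° = cos 23.3° / cos 70.4° = 0.9184/0.3355 = 2.7379.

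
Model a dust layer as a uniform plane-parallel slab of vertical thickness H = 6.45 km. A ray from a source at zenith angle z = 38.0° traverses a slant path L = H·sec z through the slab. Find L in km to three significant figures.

8.19 km

sec z = 1/cos 38.0° = 1.2690.
L = 6.45 × 1.2690 = 8.185 km.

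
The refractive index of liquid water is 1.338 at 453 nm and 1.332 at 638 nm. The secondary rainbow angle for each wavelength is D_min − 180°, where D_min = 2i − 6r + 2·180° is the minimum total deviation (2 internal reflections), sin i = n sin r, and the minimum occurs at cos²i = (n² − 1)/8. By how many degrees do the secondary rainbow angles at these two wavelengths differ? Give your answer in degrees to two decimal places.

1.56°

At 453 nm (n = 1.338): cos²i = 0.09878 → i = 71.682°, r = 45.195°, D_min = 232.193°, rainbow angle = 52.193°.
At 638 nm (n = 1.332): cos²i = 0.09678 → i = 71.875°, r = 45.520°, D_min = 230.628°, rainbow angle = 50.628°.
Angular width = |52.193° − 50.628°| = 1.564°.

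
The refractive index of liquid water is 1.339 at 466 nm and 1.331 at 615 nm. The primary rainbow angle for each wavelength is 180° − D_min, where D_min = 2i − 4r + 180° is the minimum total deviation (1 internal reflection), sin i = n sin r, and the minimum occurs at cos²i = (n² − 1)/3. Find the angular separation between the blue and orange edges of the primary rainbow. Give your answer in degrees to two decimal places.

1.16°

At 466 nm (n = 1.339): cos²i = 0.26431 → i = 59.062°, r = 39.834°, D_min = 138.786°, rainbow angle = 41.214°.
At 615 nm (n = 1.331): cos²i = 0.25719 → i = 59.527°, r = 40.356°, D_min = 137.630°, rainbow angle = 42.370°.
Angular width = |41.214° − 42.370°| = 1.156°.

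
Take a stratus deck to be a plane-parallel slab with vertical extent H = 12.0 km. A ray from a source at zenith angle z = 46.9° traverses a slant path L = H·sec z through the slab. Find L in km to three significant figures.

sec z = 1/cos 46.9° = 1.4635.
L = 12.0 × 1.4635 = 17.563 km.

17.6 km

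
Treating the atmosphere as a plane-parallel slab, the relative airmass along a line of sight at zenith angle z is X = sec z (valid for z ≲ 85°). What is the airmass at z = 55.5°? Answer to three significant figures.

1.77

X = sec z = 1/cos 55.5° = 1/0.5664 = 1.7655.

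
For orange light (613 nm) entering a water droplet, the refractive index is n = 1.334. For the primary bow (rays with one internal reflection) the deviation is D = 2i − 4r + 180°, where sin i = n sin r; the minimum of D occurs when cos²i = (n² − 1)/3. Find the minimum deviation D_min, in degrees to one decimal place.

cos²i = (1.77956 − 1)/3 = 0.25985; i = arccos(0.50976) = 59.352°.
sin r = sin 59.352°/1.334 = 0.64492; r = 40.159°.
D_min = 2·59.352° − 4·40.159° + 180° = 138.067°.

138.1°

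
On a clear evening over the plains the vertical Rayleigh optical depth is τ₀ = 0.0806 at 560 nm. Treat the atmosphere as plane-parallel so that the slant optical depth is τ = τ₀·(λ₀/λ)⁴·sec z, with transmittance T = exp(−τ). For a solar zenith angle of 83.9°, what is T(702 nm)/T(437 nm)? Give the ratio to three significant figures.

Airmass: sec 83.9° = 9.4105.
τ(702 nm) = 0.0806 × (560/702)⁴ × 9.4105 = 0.0806 × 0.4050 × 9.4105 = 0.3072.
τ(437 nm) = 0.0806 × (560/437)⁴ × 9.4105 = 0.0806 × 2.6967 × 9.4105 = 2.0454.
T(702)/T(437) = exp(τ_B − τ_A) = exp(1.7382) = 5.6873.

5.69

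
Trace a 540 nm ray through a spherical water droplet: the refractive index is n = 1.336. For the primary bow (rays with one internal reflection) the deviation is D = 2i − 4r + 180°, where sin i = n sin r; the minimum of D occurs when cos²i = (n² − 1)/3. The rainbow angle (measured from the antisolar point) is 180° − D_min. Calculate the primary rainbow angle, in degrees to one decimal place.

41.6°

cos²i = (1.78490 − 1)/3 = 0.26163; i = arccos(0.51150) = 59.236°.
sin r = sin 59.236°/1.336 = 0.64318; r = 40.029°.
D_min = 2·59.236° − 4·40.029° + 180° = 138.356°.
Rainbow angle = 180° − D_min = 41.644°.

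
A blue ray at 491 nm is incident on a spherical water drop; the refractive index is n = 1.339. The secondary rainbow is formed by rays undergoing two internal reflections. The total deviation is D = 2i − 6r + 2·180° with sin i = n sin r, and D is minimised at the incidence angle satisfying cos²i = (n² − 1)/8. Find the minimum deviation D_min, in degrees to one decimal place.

cos²i = (1.79292 − 1)/8 = 0.09912; i = arccos(0.31483) = 71.650°.
sin r = sin 71.650°/1.339 = 0.70885; r = 45.141°.
D_min = 2·71.650° − 6·45.141° + 360° = 232.451°.

232.5°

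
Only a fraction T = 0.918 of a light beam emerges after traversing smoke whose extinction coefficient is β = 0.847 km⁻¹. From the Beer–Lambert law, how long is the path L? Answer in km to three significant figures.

0.101 km

Beer–Lambert: T = exp(−βL) ⇒ L = −ln(T)/β = −ln(0.918)/0.847 = 0.0856/0.847 = 0.101 km.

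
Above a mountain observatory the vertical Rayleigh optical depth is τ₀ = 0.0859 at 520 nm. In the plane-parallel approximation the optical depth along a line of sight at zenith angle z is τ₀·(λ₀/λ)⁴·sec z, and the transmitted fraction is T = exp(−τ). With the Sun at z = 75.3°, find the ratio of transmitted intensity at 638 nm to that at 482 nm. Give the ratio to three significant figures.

Airmass: sec 75.3° = 3.9408.
τ(638 nm) = 0.0859 × (520/638)⁴ × 3.9408 = 0.0859 × 0.4413 × 3.9408 = 0.1494.
τ(482 nm) = 0.0859 × (520/482)⁴ × 3.9408 = 0.0859 × 1.3546 × 3.9408 = 0.4586.
T(638)/T(482) = exp(τ_B − τ_A) = exp(0.3092) = 1.3623.

1.36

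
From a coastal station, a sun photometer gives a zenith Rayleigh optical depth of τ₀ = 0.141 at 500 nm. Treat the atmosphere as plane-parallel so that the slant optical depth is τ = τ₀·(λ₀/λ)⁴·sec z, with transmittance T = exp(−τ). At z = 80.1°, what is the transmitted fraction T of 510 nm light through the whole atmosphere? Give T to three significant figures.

0.469

sec 80.1° = 5.8164.
τ = 0.141 × (500/510)⁴ × 5.8164 = 0.141 × 0.9238 × 5.8164 = 0.7577.
T = exp(−0.7577) = 0.4688.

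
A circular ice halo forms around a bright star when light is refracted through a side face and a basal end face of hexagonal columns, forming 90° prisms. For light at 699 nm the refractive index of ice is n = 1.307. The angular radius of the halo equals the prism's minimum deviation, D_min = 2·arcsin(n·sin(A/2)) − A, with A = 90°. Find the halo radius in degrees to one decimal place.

n·sin(A/2) = 1.307 × sin 45° = 1.307 × 0.7071 = 0.9242.
D_min = 2·arcsin(0.9242) − 90° = 2 × 67.546° − 90° = 45.093°.

45.1°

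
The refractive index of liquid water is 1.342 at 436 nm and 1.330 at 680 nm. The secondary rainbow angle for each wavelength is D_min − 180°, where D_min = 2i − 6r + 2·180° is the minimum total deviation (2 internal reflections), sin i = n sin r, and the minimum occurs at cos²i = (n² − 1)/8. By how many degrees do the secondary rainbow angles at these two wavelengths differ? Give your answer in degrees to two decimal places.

3.12°

At 436 nm (n = 1.342): cos²i = 0.10012 → i = 71.554°, r = 44.981°, D_min = 233.222°, rainbow angle = 53.222°.
At 680 nm (n = 1.330): cos²i = 0.09611 → i = 71.940°, r = 45.630°, D_min = 230.101°, rainbow angle = 50.101°.
Angular width = |53.222° − 50.101°| = 3.121°.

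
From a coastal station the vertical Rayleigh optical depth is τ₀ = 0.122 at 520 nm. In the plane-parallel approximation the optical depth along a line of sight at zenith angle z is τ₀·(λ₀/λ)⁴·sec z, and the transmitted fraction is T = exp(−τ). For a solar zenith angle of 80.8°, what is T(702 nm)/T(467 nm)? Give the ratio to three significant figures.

2.57

Airmass: sec 80.8° = 6.2546.
τ(702 nm) = 0.122 × (520/702)⁴ × 6.2546 = 0.122 × 0.3011 × 6.2546 = 0.2297.
τ(467 nm) = 0.122 × (520/467)⁴ × 6.2546 = 0.122 × 1.5373 × 6.2546 = 1.1730.
T(702)/T(467) = exp(τ_B − τ_A) = exp(0.9433) = 2.5684.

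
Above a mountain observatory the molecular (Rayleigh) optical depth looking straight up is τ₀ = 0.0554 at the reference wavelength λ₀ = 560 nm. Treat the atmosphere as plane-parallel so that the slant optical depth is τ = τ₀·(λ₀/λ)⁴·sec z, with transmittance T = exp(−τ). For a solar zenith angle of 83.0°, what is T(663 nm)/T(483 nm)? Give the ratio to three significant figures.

Airmass: sec 83.0° = 8.2055.
τ(663 nm) = 0.0554 × (560/663)⁴ × 8.2055 = 0.0554 × 0.5090 × 8.2055 = 0.2314.
τ(483 nm) = 0.0554 × (560/483)⁴ × 8.2055 = 0.0554 × 1.8070 × 8.2055 = 0.8214.
T(663)/T(483) = exp(τ_B − τ_A) = exp(0.5901) = 1.8041.

1.80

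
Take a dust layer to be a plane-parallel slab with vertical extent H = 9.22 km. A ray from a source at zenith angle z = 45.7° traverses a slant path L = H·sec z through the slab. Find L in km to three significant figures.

13.2 km

sec z = 1/cos 45.7° = 1.4318.
L = 9.22 × 1.4318 = 13.201 km.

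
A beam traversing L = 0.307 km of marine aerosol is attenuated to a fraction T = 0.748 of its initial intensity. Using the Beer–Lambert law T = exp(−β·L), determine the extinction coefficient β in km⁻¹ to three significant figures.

0.946 km⁻¹

Beer–Lambert: T = exp(−βL) ⇒ β = −ln(T)/L = −ln(0.748)/0.307 = 0.2904/0.307 = 0.9458 km⁻¹.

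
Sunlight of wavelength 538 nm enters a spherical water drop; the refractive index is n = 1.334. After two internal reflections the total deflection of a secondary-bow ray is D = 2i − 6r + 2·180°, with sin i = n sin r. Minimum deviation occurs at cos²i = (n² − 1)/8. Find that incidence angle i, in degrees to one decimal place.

cos²i = (1.334² − 1)/8 = (1.77956 − 1)/8 = 0.09744.
cos i = 0.31216, so i = 71.810°.

71.8°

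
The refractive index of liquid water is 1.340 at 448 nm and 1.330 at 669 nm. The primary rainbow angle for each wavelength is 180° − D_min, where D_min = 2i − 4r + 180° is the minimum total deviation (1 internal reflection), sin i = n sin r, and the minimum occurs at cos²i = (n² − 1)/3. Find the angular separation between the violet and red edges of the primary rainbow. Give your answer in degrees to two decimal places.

1.45°

At 448 nm (n = 1.340): cos²i = 0.26520 → i = 59.004°, r = 39.770°, D_min = 138.929°, rainbow angle = 41.071°.
At 669 nm (n = 1.330): cos²i = 0.25630 → i = 59.585°, r = 40.422°, D_min = 137.484°, rainbow angle = 42.516°.
Angular width = |41.071° − 42.516°| = 1.445°.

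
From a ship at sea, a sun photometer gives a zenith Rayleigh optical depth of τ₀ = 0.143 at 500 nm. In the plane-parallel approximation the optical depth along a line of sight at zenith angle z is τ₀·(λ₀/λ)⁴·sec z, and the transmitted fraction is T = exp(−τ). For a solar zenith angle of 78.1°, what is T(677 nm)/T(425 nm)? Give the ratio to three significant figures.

3.07

Airmass: sec 78.1° = 4.8496.
τ(677 nm) = 0.143 × (500/677)⁴ × 4.8496 = 0.143 × 0.2975 × 4.8496 = 0.2063.
τ(425 nm) = 0.143 × (500/425)⁴ × 4.8496 = 0.143 × 1.9157 × 4.8496 = 1.3285.
T(677)/T(425) = exp(τ_B − τ_A) = exp(1.1222) = 3.0715.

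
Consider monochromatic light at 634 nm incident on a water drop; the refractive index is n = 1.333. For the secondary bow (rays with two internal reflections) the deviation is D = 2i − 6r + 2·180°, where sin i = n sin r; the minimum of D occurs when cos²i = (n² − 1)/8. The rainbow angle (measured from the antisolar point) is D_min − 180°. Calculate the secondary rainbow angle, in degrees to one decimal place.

50.9°

cos²i = (1.77689 − 1)/8 = 0.09711; i = arccos(0.31163) = 71.843°.
sin r = sin 71.843°/1.333 = 0.71283; r = 45.466°.
D_min = 2·71.843° − 6·45.466° + 360° = 230.891°.
Rainbow angle = D_min − 180° = 50.891°.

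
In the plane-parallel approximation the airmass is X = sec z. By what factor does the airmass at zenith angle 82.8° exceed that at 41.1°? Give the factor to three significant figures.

6.01

X(82.8°)/X(41.1°) = sec 82.8° / sec 41.1° = cos 41.1° / cos 82.8° = 0.7536/0.1253 = 6.0125.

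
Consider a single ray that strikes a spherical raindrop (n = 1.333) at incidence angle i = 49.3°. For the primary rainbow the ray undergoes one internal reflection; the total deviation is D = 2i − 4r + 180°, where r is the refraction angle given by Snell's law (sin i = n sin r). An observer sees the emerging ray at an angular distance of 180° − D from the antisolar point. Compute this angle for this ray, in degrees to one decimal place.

sin r = sin 49.3° / 1.333 = 0.7581/1.333 = 0.5687; r = 34.66°.
D = 2·49.3° − 4·34.66° + 180° = 98.60° − 138.65° + 180° = 139.95°.
Angle from antisolar point = 180° − D = 40.05°.

40.1°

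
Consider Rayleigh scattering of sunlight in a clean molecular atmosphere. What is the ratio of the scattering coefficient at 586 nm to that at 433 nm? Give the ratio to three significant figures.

Rayleigh scattering ∝ λ⁻⁴, so the ratio of coefficients is the inverse fourth power of the wavelength ratio.
σ(586)/σ(433) = (433/586)⁴ = (0.7389)⁴ = 0.2981.

0.298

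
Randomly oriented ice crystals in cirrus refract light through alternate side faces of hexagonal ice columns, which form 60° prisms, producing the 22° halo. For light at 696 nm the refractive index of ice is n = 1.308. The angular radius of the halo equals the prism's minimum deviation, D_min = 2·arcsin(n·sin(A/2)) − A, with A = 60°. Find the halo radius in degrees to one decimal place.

n·sin(A/2) = 1.308 × sin 30° = 1.308 × 0.5000 = 0.6540.
D_min = 2·arcsin(0.6540) − 60° = 2 × 40.844° − 60° = 21.688°.

21.7°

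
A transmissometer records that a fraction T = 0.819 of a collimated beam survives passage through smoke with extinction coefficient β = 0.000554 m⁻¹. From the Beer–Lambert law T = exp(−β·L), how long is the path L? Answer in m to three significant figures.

Beer–Lambert: T = exp(−βL) ⇒ L = −ln(T)/β = −ln(0.819)/0.000554 = 0.1997/0.000554 = 360.4 m.

360 m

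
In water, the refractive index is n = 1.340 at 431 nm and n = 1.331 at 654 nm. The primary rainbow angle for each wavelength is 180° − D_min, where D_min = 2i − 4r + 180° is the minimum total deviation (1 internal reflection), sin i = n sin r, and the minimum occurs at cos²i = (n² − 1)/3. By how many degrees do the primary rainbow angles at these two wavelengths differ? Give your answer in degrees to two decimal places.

1.30°

At 431 nm (n = 1.340): cos²i = 0.26520 → i = 59.004°, r = 39.770°, D_min = 138.929°, rainbow angle = 41.071°.
At 654 nm (n = 1.331): cos²i = 0.25719 → i = 59.527°, r = 40.356°, D_min = 137.630°, rainbow angle = 42.370°.
Angular width = |41.071° − 42.370°| = 1.299°.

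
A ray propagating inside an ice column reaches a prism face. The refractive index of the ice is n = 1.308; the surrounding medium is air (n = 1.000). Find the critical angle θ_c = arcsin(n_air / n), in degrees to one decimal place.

sin θ_c = n_air / n = 1.000 / 1.308 = 0.7645.
θ_c = arcsin(0.7645) = 49.86°.

49.9°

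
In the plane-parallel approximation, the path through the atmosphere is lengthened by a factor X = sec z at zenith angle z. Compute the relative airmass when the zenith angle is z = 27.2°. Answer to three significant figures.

X = sec z = 1/cos 27.2° = 1/0.8894 = 1.1243.

1.12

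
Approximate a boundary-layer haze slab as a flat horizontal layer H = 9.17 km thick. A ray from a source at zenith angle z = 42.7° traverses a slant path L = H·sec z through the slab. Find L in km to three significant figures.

sec z = 1/cos 42.7° = 1.3607.
L = 9.17 × 1.3607 = 12.478 km.

12.5 km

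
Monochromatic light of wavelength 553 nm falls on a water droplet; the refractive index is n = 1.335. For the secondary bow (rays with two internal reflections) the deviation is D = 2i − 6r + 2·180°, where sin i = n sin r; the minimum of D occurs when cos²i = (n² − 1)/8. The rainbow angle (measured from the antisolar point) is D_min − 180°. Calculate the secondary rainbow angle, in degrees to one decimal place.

51.4°

cos²i = (1.78222 − 1)/8 = 0.09778; i = arccos(0.31269) = 71.778°.
sin r = sin 71.778°/1.335 = 0.71150; r = 45.357°.
D_min = 2·71.778° − 6·45.357° + 360° = 231.414°.
Rainbow angle = D_min − 180° = 51.414°.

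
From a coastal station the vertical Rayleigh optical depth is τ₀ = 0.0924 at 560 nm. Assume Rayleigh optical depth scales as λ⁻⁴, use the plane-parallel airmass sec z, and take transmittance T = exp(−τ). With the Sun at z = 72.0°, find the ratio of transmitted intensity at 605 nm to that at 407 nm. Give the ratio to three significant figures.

Airmass: sec 72.0° = 3.2361.
τ(605 nm) = 0.0924 × (560/605)⁴ × 3.2361 = 0.0924 × 0.7341 × 3.2361 = 0.2195.
τ(407 nm) = 0.0924 × (560/407)⁴ × 3.2361 = 0.0924 × 3.5841 × 3.2361 = 1.0717.
T(605)/T(407) = exp(τ_B − τ_A) = exp(0.8522) = 2.3448.

2.34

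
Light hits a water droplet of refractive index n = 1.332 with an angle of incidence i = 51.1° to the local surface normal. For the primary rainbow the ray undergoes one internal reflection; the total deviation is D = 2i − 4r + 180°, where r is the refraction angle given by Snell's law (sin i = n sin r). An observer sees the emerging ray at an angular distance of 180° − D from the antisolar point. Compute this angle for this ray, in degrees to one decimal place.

sin r = sin 51.1° / 1.332 = 0.7782/1.332 = 0.5843; r = 35.75°.
D = 2·51.1° − 4·35.75° + 180° = 102.20° − 143.00° + 180° = 139.20°.
Angle from antisolar point = 180° − D = 40.80°.

40.8°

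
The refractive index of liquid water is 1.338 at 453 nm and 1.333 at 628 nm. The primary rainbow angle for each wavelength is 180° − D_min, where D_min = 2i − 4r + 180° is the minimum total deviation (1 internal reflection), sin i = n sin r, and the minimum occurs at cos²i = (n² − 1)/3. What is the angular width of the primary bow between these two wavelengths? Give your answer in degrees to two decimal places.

At 453 nm (n = 1.338): cos²i = 0.26341 → i = 59.120°, r = 39.899°, D_min = 138.643°, rainbow angle = 41.357°.
At 628 nm (n = 1.333): cos²i = 0.25896 → i = 59.410°, r = 40.225°, D_min = 137.922°, rainbow angle = 42.078°.
Angular width = |41.357° − 42.078°| = 0.722°.

0.72°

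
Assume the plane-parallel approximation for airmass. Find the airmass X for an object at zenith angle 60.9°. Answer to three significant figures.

X = sec z = 1/cos 60.9° = 1/0.4863 = 2.0562.

2.06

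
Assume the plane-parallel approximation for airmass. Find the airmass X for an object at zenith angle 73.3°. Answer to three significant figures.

X = sec z = 1/cos 73.3° = 1/0.2874 = 3.4799.

3.48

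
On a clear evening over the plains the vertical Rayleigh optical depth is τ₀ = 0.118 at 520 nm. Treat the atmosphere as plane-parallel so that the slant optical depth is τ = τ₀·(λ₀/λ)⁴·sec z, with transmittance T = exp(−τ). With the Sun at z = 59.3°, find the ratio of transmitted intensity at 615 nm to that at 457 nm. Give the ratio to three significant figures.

Airmass: sec 59.3° = 1.9587.
τ(615 nm) = 0.118 × (520/615)⁴ × 1.9587 = 0.118 × 0.5111 × 1.9587 = 0.1181.
τ(457 nm) = 0.118 × (520/457)⁴ × 1.9587 = 0.118 × 1.6763 × 1.9587 = 0.3874.
T(615)/T(457) = exp(τ_B − τ_A) = exp(0.2693) = 1.3091.

1.31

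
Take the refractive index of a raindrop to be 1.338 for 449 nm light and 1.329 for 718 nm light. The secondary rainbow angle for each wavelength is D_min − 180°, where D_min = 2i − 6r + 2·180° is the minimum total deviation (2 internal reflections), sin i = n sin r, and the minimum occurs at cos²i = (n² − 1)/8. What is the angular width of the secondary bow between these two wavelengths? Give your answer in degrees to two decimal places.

At 449 nm (n = 1.338): cos²i = 0.09878 → i = 71.682°, r = 45.195°, D_min = 232.193°, rainbow angle = 52.193°.
At 718 nm (n = 1.329): cos²i = 0.09578 → i = 71.972°, r = 45.685°, D_min = 229.837°, rainbow angle = 49.837°.
Angular width = |52.193° − 49.837°| = 2.356°.

2.36°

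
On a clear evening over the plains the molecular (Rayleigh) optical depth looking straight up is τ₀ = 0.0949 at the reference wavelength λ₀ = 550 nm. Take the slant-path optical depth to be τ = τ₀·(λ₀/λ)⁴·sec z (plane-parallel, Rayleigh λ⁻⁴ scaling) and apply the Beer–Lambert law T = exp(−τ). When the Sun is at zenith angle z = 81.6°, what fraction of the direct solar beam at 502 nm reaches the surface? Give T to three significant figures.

0.392

sec 81.6° = 6.8454.
τ = 0.0949 × (550/502)⁴ × 6.8454 = 0.0949 × 1.4409 × 6.8454 = 0.9361.
T = exp(−0.9361) = 0.3922.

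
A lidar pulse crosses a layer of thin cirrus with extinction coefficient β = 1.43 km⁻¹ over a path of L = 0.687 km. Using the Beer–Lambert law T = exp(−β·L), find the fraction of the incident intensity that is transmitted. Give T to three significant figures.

τ = β·L = 1.43 × 0.687 = 0.9824.
T = exp(−0.9824) = 0.3744.

0.374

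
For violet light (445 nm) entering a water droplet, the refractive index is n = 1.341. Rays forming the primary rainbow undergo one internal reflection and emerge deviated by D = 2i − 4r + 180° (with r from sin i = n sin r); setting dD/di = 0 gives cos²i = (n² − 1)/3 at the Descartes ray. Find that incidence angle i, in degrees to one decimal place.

cos²i = (1.341² − 1)/3 = (1.79828 − 1)/3 = 0.26609.
cos i = 0.51584, so i = 58.946°.

58.9°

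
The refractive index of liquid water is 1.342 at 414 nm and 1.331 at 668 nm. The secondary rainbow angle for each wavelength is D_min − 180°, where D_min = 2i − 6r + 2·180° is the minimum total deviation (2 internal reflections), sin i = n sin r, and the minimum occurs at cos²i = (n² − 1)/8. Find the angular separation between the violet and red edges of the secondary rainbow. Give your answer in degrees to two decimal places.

2.86°

At 414 nm (n = 1.342): cos²i = 0.10012 → i = 71.554°, r = 44.981°, D_min = 233.222°, rainbow angle = 53.222°.
At 668 nm (n = 1.331): cos²i = 0.09645 → i = 71.907°, r = 45.575°, D_min = 230.365°, rainbow angle = 50.365°.
Angular width = |53.222° − 50.365°| = 2.857°.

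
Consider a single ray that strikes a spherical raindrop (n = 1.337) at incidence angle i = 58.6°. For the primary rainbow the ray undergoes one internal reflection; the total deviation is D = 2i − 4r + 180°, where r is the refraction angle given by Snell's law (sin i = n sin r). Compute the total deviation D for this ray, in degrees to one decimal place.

138.5°

sin r = sin 58.6° / 1.337 = 0.8536/1.337 = 0.6384; r = 39.67°.
D = 2·58.6° − 4·39.67° + 180° = 117.20° − 158.69° + 180° = 138.51°.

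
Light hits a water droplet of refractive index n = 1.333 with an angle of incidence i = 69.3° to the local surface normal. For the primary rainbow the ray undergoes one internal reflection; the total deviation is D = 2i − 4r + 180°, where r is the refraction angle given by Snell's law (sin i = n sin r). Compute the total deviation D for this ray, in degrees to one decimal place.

140.3°

sin r = sin 69.3° / 1.333 = 0.9354/1.333 = 0.7018; r = 44.57°.
D = 2·69.3° − 4·44.57° + 180° = 138.60° − 178.27° + 180° = 140.33°.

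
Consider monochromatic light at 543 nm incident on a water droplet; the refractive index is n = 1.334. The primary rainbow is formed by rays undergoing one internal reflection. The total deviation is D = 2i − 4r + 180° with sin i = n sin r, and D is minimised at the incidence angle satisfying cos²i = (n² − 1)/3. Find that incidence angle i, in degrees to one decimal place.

59.4°

cos²i = (1.334² − 1)/3 = (1.77956 − 1)/3 = 0.25985.
cos i = 0.50976, so i = 59.352°.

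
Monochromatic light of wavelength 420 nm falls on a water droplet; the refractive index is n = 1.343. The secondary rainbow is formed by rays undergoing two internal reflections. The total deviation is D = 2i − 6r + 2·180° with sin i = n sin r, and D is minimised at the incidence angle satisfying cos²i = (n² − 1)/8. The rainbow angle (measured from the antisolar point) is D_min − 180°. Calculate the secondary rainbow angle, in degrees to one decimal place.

53.5°

cos²i = (1.80365 − 1)/8 = 0.10046; i = arccos(0.31695) = 71.522°.
sin r = sin 71.522°/1.343 = 0.70621; r = 44.928°.
D_min = 2·71.522° − 6·44.928° + 360° = 233.478°.
Rainbow angle = D_min − 180° = 53.478°.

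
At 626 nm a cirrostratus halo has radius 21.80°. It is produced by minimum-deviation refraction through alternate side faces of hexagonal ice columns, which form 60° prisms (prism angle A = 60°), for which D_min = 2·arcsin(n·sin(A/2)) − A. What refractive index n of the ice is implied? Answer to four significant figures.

1.309

Rearranging: n = sin((D_min + A)/2) / sin(A/2).
(D_min + A)/2 = (21.80° + 60°)/2 = 40.900°.
n = sin 40.900° / sin 30° = 0.6547 / 0.5000 = 1.3095.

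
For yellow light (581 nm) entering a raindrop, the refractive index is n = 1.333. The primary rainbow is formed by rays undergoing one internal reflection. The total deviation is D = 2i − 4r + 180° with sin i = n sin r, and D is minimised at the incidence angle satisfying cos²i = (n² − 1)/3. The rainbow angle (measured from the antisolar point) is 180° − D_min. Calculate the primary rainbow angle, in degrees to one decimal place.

cos²i = (1.77689 − 1)/3 = 0.25896; i = arccos(0.50888) = 59.410°.
sin r = sin 59.410°/1.333 = 0.64579; r = 40.225°.
D_min = 2·59.410° − 4·40.225° + 180° = 137.922°.
Rainbow angle = 180° − D_min = 42.078°.

42.1°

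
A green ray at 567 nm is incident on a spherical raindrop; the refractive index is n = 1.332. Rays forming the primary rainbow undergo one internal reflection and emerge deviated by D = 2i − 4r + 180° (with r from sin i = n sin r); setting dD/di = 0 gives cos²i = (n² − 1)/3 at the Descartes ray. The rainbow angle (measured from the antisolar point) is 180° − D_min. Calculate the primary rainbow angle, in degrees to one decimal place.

cos²i = (1.77422 − 1)/3 = 0.25807; i = arccos(0.50801) = 59.469°.
sin r = sin 59.469°/1.332 = 0.64666; r = 40.290°.
D_min = 2·59.469° − 4·40.290° + 180° = 137.776°.
Rainbow angle = 180° − D_min = 42.224°.

42.2°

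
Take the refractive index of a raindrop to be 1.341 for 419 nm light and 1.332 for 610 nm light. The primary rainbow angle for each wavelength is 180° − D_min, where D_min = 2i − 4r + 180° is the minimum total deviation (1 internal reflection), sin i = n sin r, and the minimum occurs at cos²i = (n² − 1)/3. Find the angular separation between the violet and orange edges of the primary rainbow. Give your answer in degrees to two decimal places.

1.29°

At 419 nm (n = 1.341): cos²i = 0.26609 → i = 58.946°, r = 39.705°, D_min = 139.071°, rainbow angle = 40.929°.
At 610 nm (n = 1.332): cos²i = 0.25807 → i = 59.469°, r = 40.290°, D_min = 137.776°, rainbow angle = 42.224°.
Angular width = |40.929° − 42.224°| = 1.295°.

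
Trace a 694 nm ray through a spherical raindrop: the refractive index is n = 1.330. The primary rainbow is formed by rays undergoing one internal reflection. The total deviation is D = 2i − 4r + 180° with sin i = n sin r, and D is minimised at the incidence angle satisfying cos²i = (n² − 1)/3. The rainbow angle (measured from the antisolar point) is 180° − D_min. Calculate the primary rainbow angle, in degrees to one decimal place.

cos²i = (1.76890 − 1)/3 = 0.25630; i = arccos(0.50626) = 59.585°.
sin r = sin 59.585°/1.330 = 0.64841; r = 40.422°.
D_min = 2·59.585° − 4·40.422° + 180° = 137.484°.
Rainbow angle = 180° − D_min = 42.516°.

42.5°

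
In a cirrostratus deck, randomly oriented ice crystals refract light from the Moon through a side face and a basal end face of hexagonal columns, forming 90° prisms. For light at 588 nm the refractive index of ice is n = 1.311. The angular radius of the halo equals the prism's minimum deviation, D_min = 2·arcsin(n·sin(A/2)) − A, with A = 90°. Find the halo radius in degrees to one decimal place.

n·sin(A/2) = 1.311 × sin 45° = 1.311 × 0.7071 = 0.9270.
D_min = 2·arcsin(0.9270) − 90° = 2 × 67.974° − 90° = 45.949°.

45.9°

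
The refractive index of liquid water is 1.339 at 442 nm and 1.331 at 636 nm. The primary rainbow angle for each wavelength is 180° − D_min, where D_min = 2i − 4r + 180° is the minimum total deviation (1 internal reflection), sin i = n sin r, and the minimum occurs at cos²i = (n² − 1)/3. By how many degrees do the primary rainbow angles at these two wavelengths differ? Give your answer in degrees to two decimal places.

At 442 nm (n = 1.339): cos²i = 0.26431 → i = 59.062°, r = 39.834°, D_min = 138.786°, rainbow angle = 41.214°.
At 636 nm (n = 1.331): cos²i = 0.25719 → i = 59.527°, r = 40.356°, D_min = 137.630°, rainbow angle = 42.370°.
Angular width = |41.214° − 42.370°| = 1.156°.

1.16°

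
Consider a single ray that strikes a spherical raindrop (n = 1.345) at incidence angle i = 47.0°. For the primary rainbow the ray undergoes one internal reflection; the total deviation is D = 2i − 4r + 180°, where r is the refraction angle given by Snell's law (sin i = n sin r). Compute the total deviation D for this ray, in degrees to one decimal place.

sin r = sin 47.0° / 1.345 = 0.7314/1.345 = 0.5438; r = 32.94°.
D = 2·47.0° − 4·32.94° + 180° = 94.00° − 131.76° + 180° = 142.24°.

142.2°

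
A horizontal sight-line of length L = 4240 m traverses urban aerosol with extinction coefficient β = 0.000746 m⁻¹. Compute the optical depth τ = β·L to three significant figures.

3.16

τ = β·L = 0.000746 × 4240 = 3.1630.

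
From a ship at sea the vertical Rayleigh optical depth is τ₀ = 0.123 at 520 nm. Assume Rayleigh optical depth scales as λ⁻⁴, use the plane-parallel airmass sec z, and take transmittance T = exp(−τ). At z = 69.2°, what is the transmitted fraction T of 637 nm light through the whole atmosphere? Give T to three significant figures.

sec 69.2° = 2.8161.
τ = 0.123 × (520/637)⁴ × 2.8161 = 0.123 × 0.4441 × 2.8161 = 0.1538.
T = exp(−0.1538) = 0.8574.

0.857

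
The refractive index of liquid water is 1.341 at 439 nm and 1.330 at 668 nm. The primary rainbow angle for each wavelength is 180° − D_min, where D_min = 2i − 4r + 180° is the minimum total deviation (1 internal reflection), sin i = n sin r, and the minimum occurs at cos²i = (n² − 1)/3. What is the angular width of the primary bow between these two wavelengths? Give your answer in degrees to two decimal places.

1.59°

At 439 nm (n = 1.341): cos²i = 0.26609 → i = 58.946°, r = 39.705°, D_min = 139.071°, rainbow angle = 40.929°.
At 668 nm (n = 1.330): cos²i = 0.25630 → i = 59.585°, r = 40.422°, D_min = 137.484°, rainbow angle = 42.516°.
Angular width = |40.929° − 42.516°| = 1.588°.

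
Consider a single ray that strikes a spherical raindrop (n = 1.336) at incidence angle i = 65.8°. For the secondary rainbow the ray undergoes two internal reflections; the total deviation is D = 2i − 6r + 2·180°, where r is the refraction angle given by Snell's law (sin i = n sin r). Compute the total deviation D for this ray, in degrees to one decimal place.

233.3°

sin r = sin 65.8° / 1.336 = 0.9121/1.336 = 0.6827; r = 43.06°.
D = 2·65.8° − 6·43.06° + 2·180° = 131.60° − 258.34° + 360° = 233.26°.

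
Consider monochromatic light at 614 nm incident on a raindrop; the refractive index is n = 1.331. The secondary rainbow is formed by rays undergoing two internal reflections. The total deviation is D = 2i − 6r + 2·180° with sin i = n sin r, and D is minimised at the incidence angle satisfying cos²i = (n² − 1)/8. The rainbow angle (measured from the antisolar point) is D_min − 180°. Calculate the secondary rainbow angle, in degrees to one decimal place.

50.4°

cos²i = (1.77156 − 1)/8 = 0.09645; i = arccos(0.31056) = 71.907°.
sin r = sin 71.907°/1.331 = 0.71417; r = 45.575°.
D_min = 2·71.907° − 6·45.575° + 360° = 230.365°.
Rainbow angle = D_min − 180° = 50.365°.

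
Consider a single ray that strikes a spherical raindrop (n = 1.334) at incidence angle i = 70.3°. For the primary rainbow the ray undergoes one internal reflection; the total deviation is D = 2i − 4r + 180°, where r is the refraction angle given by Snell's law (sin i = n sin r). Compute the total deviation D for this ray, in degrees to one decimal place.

141.0°

sin r = sin 70.3° / 1.334 = 0.9415/1.334 = 0.7058; r = 44.89°.
D = 2·70.3° − 4·44.89° + 180° = 140.60° − 179.56° + 180° = 141.04°.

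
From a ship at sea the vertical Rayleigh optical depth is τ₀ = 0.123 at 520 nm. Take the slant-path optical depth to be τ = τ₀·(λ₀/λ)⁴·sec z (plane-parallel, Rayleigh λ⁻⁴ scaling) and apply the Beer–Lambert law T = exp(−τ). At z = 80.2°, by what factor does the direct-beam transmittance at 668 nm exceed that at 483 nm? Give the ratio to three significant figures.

Airmass: sec 80.2° = 5.8751.
τ(668 nm) = 0.123 × (520/668)⁴ × 5.8751 = 0.123 × 0.3672 × 5.8751 = 0.2654.
τ(483 nm) = 0.123 × (520/483)⁴ × 5.8751 = 0.123 × 1.3435 × 5.8751 = 0.9708.
T(668)/T(483) = exp(τ_B − τ_A) = exp(0.7055) = 2.0248.

2.02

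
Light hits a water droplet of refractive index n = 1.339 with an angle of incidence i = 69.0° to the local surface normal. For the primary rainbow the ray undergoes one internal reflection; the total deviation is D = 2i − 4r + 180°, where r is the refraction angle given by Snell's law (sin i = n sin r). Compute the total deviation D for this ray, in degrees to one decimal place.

141.2°

sin r = sin 69.0° / 1.339 = 0.9336/1.339 = 0.6972; r = 44.20°.
D = 2·69.0° − 4·44.20° + 180° = 138.00° − 176.82° + 180° = 141.18°.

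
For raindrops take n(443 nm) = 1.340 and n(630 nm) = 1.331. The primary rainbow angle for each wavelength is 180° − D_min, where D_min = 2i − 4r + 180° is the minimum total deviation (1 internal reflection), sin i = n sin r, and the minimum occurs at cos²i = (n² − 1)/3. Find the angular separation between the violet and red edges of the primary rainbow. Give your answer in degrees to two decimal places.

1.30°

At 443 nm (n = 1.340): cos²i = 0.26520 → i = 59.004°, r = 39.770°, D_min = 138.929°, rainbow angle = 41.071°.
At 630 nm (n = 1.331): cos²i = 0.25719 → i = 59.527°, r = 40.356°, D_min = 137.630°, rainbow angle = 42.370°.
Angular width = |41.071° − 42.370°| = 1.299°.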